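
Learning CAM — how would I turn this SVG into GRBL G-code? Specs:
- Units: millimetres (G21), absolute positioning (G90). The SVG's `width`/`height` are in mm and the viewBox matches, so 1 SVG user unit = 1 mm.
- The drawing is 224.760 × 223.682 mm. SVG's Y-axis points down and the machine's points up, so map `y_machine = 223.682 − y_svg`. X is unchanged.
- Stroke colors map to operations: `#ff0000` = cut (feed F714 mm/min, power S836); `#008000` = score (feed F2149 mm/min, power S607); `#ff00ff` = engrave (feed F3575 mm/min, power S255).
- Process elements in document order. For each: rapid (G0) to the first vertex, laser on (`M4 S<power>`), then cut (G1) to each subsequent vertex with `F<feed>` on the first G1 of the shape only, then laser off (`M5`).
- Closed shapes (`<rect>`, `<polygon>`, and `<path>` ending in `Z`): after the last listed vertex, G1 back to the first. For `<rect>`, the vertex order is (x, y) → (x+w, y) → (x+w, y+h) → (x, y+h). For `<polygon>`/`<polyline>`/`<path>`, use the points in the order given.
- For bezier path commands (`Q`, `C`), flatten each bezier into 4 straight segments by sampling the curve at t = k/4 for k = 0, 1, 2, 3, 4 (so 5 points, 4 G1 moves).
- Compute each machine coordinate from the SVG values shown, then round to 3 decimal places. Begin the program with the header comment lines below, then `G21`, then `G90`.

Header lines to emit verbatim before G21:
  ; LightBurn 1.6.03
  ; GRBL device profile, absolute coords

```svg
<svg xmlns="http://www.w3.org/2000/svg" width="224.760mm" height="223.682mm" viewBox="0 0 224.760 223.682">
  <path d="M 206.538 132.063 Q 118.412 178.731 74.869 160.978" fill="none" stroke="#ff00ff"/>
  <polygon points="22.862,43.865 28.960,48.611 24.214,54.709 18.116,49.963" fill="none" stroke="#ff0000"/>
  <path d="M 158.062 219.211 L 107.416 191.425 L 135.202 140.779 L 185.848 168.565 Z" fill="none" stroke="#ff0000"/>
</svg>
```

; LightBurn 1.6.03
; GRBL device profile, absolute coords
G21
G90
G0 X206.538 Y91.619
M4 S255
G1 X165.261 Y72.311 F3575
G1 X129.558 Y61.056
G1 X99.427 Y57.854
G1 X74.869 Y62.704
M5
G0 X22.862 Y179.817
M4 S836
G1 X28.960 Y175.071 F714
G1 X24.214 Y168.973
G1 X18.116 Y173.719
G1 X22.862 Y179.817
M5
G0 X158.062 Y4.471
M4 S836
G1 X107.416 Y32.257 F714
G1 X135.202 Y82.903
G1 X185.848 Y55.117
G1 X158.062 Y4.471
M5

Since the viewBox matches the mm dimensions, user units are millimetres directly. The only transform is the Y-flip y_m = 223.682 − y_svg.

Shape 1 is a quadratic bezier drawn with `<path>`. Its stroke #ff00ff means engrave at S255, F3575. After flipping Y the toolpath is (206.538,91.619) → (165.261,72.311) → (129.558,61.056) → (99.427,57.854) → (74.869,62.704).

Shape 2 is a regular polygon drawn with `<polygon>`. Its stroke #ff0000 means cut at S836, F714. After flipping Y the toolpath is (22.862,179.817) → (28.960,175.071) → (24.214,168.973) → (18.116,173.719) → (22.862,179.817), returning to the start.

Shape 3 is a regular polygon drawn with `<path>`. Its stroke #ff0000 means cut at S836, F714. After flipping Y the toolpath is (158.062,4.471) → (107.416,32.257) → (135.202,82.903) → (185.848,55.117) → (158.062,4.471), returning to the start.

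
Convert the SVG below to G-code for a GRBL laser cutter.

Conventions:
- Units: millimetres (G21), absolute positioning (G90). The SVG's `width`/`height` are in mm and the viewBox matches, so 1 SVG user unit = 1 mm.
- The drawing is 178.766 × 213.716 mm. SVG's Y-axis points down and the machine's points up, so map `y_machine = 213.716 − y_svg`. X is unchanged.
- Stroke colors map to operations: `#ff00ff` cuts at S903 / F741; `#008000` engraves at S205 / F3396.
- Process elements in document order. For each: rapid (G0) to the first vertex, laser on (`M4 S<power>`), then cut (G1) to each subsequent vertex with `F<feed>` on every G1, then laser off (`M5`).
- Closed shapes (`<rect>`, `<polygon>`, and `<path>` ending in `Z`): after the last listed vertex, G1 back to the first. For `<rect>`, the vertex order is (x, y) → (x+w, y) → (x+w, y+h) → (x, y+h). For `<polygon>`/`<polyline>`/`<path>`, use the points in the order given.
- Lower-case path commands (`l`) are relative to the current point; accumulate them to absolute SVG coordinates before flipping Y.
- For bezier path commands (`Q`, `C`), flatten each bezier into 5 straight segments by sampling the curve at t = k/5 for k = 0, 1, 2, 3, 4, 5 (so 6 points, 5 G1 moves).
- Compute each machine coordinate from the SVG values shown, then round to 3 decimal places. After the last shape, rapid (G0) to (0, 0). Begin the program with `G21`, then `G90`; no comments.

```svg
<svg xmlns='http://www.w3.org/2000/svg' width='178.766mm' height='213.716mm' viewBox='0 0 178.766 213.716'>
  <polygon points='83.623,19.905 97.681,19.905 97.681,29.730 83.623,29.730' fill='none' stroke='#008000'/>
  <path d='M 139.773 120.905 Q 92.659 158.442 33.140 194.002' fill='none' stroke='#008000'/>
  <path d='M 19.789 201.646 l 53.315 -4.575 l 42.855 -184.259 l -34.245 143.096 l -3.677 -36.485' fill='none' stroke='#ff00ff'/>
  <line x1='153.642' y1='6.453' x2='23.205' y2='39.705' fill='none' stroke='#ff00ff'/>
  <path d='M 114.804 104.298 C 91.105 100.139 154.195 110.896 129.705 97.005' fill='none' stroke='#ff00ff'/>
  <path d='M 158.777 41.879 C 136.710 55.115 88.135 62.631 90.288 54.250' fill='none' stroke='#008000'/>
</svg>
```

viewBox `0 0 178.766 213.716` with mm width/height → 1 unit = 1 mm. Flip: y_m = 213.716 − y_svg.

**Shape 1** — `<polygon>` rectangle, stroke `#008000` → engrave (S205, F3396). Machine vertices: (83.623,193.811) → (97.681,193.811) → (97.681,183.986) → (83.623,183.986) → (83.623,193.811). Closed: final G1 returns to the first vertex.

**Shape 2** — `<path>` quadratic bezier, stroke `#008000` → engrave (S205, F3396). Control points (SVG): P0=(139.773,120.905), P1=(92.659,158.442), P2=(33.140,194.002); sampled at t=k/5. Machine vertices: (139.773,92.811) → (120.431,77.875) → (100.097,63.098) → (78.770,48.478) → (56.451,34.017) → (33.140,19.714). Open path.

**Shape 3** — `<path>` open polyline, stroke `#ff00ff` → cut (S903, F741). Machine vertices: (19.789,12.070) → (73.104,16.645) → (115.959,200.904) → (81.714,57.808) → (78.037,94.293). Open path.

**Shape 4** — `<line>` line segment, stroke `#ff00ff` → cut (S903, F741). Machine vertices: (153.642,207.263) → (23.205,174.011). Open path.

**Shape 5** — `<path>` cubic bezier, stroke `#ff00ff` → cut (S903, F741). Control points (SVG): P0=(114.804,104.298), P1=(91.105,100.139), P2=(154.195,110.896), P3=(129.705,97.005); sampled at t=k/5. Machine vertices: (114.804,109.418) → (109.604,110.440) → (116.864,109.781) → (128.214,109.341) → (135.284,111.018) → (129.705,116.711). Open path.

**Shape 6** — `<path>` cubic bezier, stroke `#008000` → engrave (S205, F3396). Control points (SVG): P0=(158.777,41.879), P1=(136.710,55.115), P2=(88.135,62.631), P3=(90.288,54.250); sampled at t=k/5. Machine vertices: (158.777,171.837) → (142.974,164.663) → (124.516,159.351) → (107.111,156.388) → (94.466,156.264) → (90.288,159.466). Open path.

G21
G90
G0 X83.623 Y193.811
M4 S205
G1 X97.681 Y193.811 F3396
G1 X97.681 Y183.986 F3396
G1 X83.623 Y183.986 F3396
G1 X83.623 Y193.811 F3396
M5
G0 X139.773 Y92.811
M4 S205
G1 X120.431 Y77.875 F3396
G1 X100.097 Y63.098 F3396
G1 X78.770 Y48.478 F3396
G1 X56.451 Y34.017 F3396
G1 X33.140 Y19.714 F3396
M5
G0 X19.789 Y12.070
M4 S903
G1 X73.104 Y16.645 F741
G1 X115.959 Y200.904 F741
G1 X81.714 Y57.808 F741
G1 X78.037 Y94.293 F741
M5
G0 X153.642 Y207.263
M4 S903
G1 X23.205 Y174.011 F741
M5
G0 X114.804 Y109.418
M4 S903
G1 X109.604 Y110.440 F741
G1 X116.864 Y109.781 F741
G1 X128.214 Y109.341 F741
G1 X135.284 Y111.018 F741
G1 X129.705 Y116.711 F741
M5
G0 X158.777 Y171.837
M4 S205
G1 X142.974 Y164.663 F3396
G1 X124.516 Y159.351 F3396
G1 X107.111 Y156.388 F3396
G1 X94.466 Y156.264 F3396
G1 X90.288 Y159.466 F3396
M5
G0 X0.000 Y0.000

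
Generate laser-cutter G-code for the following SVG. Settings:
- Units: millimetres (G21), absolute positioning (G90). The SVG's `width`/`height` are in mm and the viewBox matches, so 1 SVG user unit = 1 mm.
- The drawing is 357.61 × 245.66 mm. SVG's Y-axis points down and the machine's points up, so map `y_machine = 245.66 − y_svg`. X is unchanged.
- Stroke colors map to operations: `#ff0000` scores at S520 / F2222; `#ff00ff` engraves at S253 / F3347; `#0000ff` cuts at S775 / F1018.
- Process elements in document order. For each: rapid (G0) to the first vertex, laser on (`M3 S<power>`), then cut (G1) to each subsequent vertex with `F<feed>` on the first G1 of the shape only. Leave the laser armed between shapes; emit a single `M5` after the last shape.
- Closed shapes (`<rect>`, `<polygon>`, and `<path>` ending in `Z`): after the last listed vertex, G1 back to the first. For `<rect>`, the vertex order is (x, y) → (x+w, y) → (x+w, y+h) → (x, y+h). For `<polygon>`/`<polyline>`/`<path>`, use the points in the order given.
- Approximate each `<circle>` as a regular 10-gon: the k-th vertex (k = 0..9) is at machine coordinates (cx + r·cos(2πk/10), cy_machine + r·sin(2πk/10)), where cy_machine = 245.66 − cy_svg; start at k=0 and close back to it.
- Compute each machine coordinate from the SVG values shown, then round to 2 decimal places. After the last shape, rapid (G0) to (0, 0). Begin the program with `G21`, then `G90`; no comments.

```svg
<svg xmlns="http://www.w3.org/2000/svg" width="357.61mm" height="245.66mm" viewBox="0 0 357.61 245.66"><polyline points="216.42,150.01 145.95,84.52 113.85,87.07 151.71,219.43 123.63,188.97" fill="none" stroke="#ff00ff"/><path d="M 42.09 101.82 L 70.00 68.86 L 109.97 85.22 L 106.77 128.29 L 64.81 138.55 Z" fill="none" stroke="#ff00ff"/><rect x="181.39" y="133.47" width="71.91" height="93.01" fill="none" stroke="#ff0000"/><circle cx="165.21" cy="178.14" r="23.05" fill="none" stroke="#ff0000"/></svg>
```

1 u = 1 mm; y_m = 245.66 − y.

[1] `<polyline>` open polyline, #ff00ff→engrave S253 F3347: (216.42,95.65) → (145.95,161.14) → (113.85,158.59) → (151.71,26.23) → (123.63,56.69)

[2] `<path>` regular polygon, #ff00ff→engrave S253 F3347: (42.09,143.84) → (70.00,176.80) → (109.97,160.44) → (106.77,117.37) → (64.81,107.11) → (42.09,143.84) (closed)

[3] `<rect>` rectangle, #ff0000→score S520 F2222: (181.39,112.19) → (253.30,112.19) → (253.30,19.18) → (181.39,19.18) → (181.39,112.19) (closed)

[4] `<circle>` circle, #ff0000→score S520 F2222: (188.26,67.52) → (183.86,81.07) → (172.33,89.44) → (158.09,89.44) → (146.56,81.07) → (142.16,67.52) → (146.56,53.97) → (158.09,45.60) → (172.33,45.60) → (183.86,53.97) → (188.26,67.52) (closed)

G21
G90
G0 X216.42 Y95.65
M3 S253
G1 X145.95 Y161.14 F3347
G1 X113.85 Y158.59
G1 X151.71 Y26.23
G1 X123.63 Y56.69
G0 X42.09 Y143.84
M3 S253
G1 X70.00 Y176.80 F3347
G1 X109.97 Y160.44
G1 X106.77 Y117.37
G1 X64.81 Y107.11
G1 X42.09 Y143.84
G0 X181.39 Y112.19
M3 S520
G1 X253.30 Y112.19 F2222
G1 X253.30 Y19.18
G1 X181.39 Y19.18
G1 X181.39 Y112.19
G0 X188.26 Y67.52
M3 S520
G1 X183.86 Y81.07 F2222
G1 X172.33 Y89.44
G1 X158.09 Y89.44
G1 X146.56 Y81.07
G1 X142.16 Y67.52
G1 X146.56 Y53.97
G1 X158.09 Y45.60
G1 X172.33 Y45.60
G1 X183.86 Y53.97
G1 X188.26 Y67.52
M5
G0 X0.00 Y0.00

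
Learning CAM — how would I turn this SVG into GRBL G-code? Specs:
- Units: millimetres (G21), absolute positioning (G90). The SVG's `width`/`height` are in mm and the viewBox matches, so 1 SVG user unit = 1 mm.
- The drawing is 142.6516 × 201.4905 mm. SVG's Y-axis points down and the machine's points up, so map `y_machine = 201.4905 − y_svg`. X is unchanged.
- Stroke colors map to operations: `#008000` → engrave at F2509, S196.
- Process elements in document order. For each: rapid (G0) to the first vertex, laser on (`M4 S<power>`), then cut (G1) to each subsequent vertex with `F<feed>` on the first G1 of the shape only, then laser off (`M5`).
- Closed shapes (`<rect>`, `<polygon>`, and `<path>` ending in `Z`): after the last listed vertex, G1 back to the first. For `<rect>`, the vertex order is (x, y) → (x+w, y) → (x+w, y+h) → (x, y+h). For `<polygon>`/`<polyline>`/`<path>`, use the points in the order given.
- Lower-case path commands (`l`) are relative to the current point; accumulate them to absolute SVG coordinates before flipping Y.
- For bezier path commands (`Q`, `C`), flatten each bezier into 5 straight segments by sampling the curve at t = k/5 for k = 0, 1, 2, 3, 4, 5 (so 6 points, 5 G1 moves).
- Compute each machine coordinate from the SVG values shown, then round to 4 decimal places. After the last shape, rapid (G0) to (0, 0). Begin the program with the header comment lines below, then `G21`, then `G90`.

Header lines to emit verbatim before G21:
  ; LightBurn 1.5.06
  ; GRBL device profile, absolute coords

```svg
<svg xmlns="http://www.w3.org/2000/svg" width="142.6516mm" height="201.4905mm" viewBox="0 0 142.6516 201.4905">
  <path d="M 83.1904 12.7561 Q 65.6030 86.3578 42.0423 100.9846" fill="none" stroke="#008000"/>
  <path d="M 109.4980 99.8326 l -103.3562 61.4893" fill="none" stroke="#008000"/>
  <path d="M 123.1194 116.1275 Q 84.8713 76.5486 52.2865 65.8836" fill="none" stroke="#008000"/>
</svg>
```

; LightBurn 1.5.06
; GRBL device profile, absolute coords
G21
G90
G0 X83.1904 Y188.7344
M4 S196
G1 X75.9165 Y161.6527 F2509
G1 X68.1648 Y139.2890
G1 X59.9351 Y121.6433
G1 X51.2276 Y108.7156
G1 X42.0423 Y100.5059
M5
G0 X109.4980 Y101.6579
M4 S196
G1 X6.1418 Y40.1686 F2509
M5
G0 X123.1194 Y85.3630
M4 S196
G1 X108.0467 Y100.0380 F2509
G1 X93.4270 Y112.3999
G1 X79.2605 Y122.4487
G1 X65.5470 Y130.1843
G1 X52.2865 Y135.6069
M5
G0 X0.0000 Y0.0000

viewBox `0 0 142.6516 201.4905` with mm width/height → 1 unit = 1 mm. Flip: y_m = 201.4905 − y_svg.

**Shape 1** — `<path>` quadratic bezier, stroke `#008000` → engrave (S196, F2509). Control points (SVG): P0=(83.1904,12.7561), P1=(65.6030,86.3578), P2=(42.0423,100.9846); sampled at t=k/5. Machine vertices: (83.1904,188.7344) → (75.9165,161.6527) → (68.1648,139.2890) → (59.9351,121.6433) → (51.2276,108.7156) → (42.0423,100.5059). Open path.

**Shape 2** — `<path>` line segment, stroke `#008000` → engrave (S196, F2509). Machine vertices: (109.4980,101.6579) → (6.1418,40.1686). Open path.

**Shape 3** — `<path>` quadratic bezier, stroke `#008000` → engrave (S196, F2509). Control points (SVG): P0=(123.1194,116.1275), P1=(84.8713,76.5486), P2=(52.2865,65.8836); sampled at t=k/5. Machine vertices: (123.1194,85.3630) → (108.0467,100.0380) → (93.4270,112.3999) → (79.2605,122.4487) → (65.5470,130.1843) → (52.2865,135.6069). Open path.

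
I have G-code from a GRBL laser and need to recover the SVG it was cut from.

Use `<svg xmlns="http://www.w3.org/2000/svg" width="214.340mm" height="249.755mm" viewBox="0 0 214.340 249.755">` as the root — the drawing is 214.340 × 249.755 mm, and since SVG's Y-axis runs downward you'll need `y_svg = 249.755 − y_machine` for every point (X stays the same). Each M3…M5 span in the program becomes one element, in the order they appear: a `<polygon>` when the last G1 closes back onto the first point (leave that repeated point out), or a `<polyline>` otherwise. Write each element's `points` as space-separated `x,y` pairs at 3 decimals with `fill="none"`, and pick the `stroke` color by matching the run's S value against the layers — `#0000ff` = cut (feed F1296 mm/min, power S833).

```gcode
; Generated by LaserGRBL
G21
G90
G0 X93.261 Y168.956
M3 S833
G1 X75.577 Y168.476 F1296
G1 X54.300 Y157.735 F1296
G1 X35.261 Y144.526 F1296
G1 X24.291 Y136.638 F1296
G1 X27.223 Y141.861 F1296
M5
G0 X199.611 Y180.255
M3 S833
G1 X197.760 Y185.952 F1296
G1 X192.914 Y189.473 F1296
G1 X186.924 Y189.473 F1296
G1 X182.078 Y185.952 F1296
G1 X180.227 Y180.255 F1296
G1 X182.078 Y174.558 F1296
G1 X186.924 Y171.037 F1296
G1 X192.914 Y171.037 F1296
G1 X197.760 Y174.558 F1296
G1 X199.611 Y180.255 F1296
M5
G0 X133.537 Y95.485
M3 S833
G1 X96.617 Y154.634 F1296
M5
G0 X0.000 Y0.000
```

<svg xmlns="http://www.w3.org/2000/svg" width="214.340mm" height="249.755mm" viewBox="0 0 214.340 249.755">
  <polyline points="93.261,80.799 75.577,81.279 54.300,92.020 35.261,105.229 24.291,113.117 27.223,107.894" fill="none" stroke="#0000ff"/>
  <polygon points="199.611,69.500 197.760,63.803 192.914,60.282 186.924,60.282 182.078,63.803 180.227,69.500 182.078,75.197 186.924,78.718 192.914,78.718 197.760,75.197" fill="none" stroke="#0000ff"/>
  <polyline points="133.537,154.270 96.617,95.121" fill="none" stroke="#0000ff"/>
</svg>

Machine Y-up, SVG Y-down with viewBox height 249.755, so y_svg = 249.755 − y_machine; X carries over. Every run uses S833, so all elements get stroke `#0000ff` (cut).

Run 1: The run is open, so emit a `<polyline>` with points (Y-flipped): 93.261,80.799 75.577,81.279 54.300,92.020 35.261,105.229 24.291,113.117 27.223,107.894.

Run 2: The run returns to its start, so emit a `<polygon>` with points (Y-flipped): 199.611,69.500 197.760,63.803 192.914,60.282 186.924,60.282 182.078,63.803 180.227,69.500 182.078,75.197 186.924,78.718 192.914,78.718 197.760,75.197.

Run 3: The run is open, so emit a `<polyline>` with points (Y-flipped): 133.537,154.270 96.617,95.121.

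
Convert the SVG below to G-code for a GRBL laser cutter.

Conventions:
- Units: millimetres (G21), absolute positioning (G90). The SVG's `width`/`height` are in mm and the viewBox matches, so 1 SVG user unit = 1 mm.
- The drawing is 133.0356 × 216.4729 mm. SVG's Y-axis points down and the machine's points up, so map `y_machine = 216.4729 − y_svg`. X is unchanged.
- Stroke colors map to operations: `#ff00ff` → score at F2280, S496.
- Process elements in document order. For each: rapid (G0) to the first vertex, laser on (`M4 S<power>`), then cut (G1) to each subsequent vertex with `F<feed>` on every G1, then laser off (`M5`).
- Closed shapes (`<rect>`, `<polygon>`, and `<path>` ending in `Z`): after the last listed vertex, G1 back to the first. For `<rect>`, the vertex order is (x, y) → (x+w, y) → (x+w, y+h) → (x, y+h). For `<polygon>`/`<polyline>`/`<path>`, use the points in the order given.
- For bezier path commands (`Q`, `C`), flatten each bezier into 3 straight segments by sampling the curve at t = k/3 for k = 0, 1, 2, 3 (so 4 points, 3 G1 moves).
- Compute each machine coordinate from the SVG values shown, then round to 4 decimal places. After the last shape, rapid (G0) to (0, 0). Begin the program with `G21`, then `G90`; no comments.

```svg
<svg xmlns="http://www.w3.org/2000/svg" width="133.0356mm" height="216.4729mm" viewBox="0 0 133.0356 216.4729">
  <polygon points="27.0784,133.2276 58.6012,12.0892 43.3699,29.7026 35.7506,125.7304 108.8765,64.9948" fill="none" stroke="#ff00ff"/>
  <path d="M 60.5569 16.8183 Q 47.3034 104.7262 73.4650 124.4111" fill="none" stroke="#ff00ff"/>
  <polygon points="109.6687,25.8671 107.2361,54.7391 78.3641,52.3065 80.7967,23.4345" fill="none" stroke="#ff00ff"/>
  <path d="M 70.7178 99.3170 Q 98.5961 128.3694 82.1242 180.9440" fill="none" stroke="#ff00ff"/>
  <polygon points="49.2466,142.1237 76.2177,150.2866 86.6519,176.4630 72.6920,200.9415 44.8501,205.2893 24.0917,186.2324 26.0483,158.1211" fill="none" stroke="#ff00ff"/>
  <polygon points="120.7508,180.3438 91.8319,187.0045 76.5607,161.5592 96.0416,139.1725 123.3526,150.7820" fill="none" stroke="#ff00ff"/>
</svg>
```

G21
G90
G0 X27.0784 Y83.2453
M4 S496
G1 X58.6012 Y204.3837 F2280
G1 X43.3699 Y186.7703 F2280
G1 X35.7506 Y90.7425 F2280
G1 X108.8765 Y151.4781 F2280
G1 X27.0784 Y83.2453 F2280
M5
G0 X60.5569 Y199.6546
M4 S496
G1 X56.1007 Y148.6297 F2280
G1 X60.4034 Y112.7654 F2280
G1 X73.4650 Y92.0618 F2280
M5
G0 X109.6687 Y190.6058
M4 S496
G1 X107.2361 Y161.7338 F2280
G1 X78.3641 Y164.1664 F2280
G1 X80.7967 Y193.0384 F2280
G1 X109.6687 Y190.6058 F2280
M5
G0 X70.7178 Y117.1559
M4 S496
G1 X84.3755 Y95.1741 F2280
G1 X88.1777 Y67.9651 F2280
G1 X82.1242 Y35.5289 F2280
M5
G0 X49.2466 Y74.3492
M4 S496
G1 X76.2177 Y66.1863 F2280
G1 X86.6519 Y40.0099 F2280
G1 X72.6920 Y15.5314 F2280
G1 X44.8501 Y11.1836 F2280
G1 X24.0917 Y30.2405 F2280
G1 X26.0483 Y58.3518 F2280
G1 X49.2466 Y74.3492 F2280
M5
G0 X120.7508 Y36.1291
M4 S496
G1 X91.8319 Y29.4684 F2280
G1 X76.5607 Y54.9137 F2280
G1 X96.0416 Y77.3004 F2280
G1 X123.3526 Y65.6909 F2280
G1 X120.7508 Y36.1291 F2280
M5
G0 X0.0000 Y0.0000

viewBox `0 0 133.0356 216.4729` with mm width/height → 1 unit = 1 mm. Flip: y_m = 216.4729 − y_svg.

**Shape 1** — `<polygon>` closed polygon, stroke `#ff00ff` → score (S496, F2280). Machine vertices: (27.0784,83.2453) → (58.6012,204.3837) → (43.3699,186.7703) → (35.7506,90.7425) → (108.8765,151.4781) → (27.0784,83.2453). Closed: final G1 returns to the first vertex.

**Shape 2** — `<path>` quadratic bezier, stroke `#ff00ff` → score (S496, F2280). Control points (SVG): P0=(60.5569,16.8183), P1=(47.3034,104.7262), P2=(73.4650,124.4111); sampled at t=k/3. Machine vertices: (60.5569,199.6546) → (56.1007,148.6297) → (60.4034,112.7654) → (73.4650,92.0618). Open path.

**Shape 3** — `<polygon>` regular polygon, stroke `#ff00ff` → score (S496, F2280). Machine vertices: (109.6687,190.6058) → (107.2361,161.7338) → (78.3641,164.1664) → (80.7967,193.0384) → (109.6687,190.6058). Closed: final G1 returns to the first vertex.

**Shape 4** — `<path>` quadratic bezier, stroke `#ff00ff` → score (S496, F2280). Control points (SVG): P0=(70.7178,99.3170), P1=(98.5961,128.3694), P2=(82.1242,180.9440); sampled at t=k/3. Machine vertices: (70.7178,117.1559) → (84.3755,95.1741) → (88.1777,67.9651) → (82.1242,35.5289). Open path.

**Shape 5** — `<polygon>` regular polygon, stroke `#ff00ff` → score (S496, F2280). Machine vertices: (49.2466,74.3492) → (76.2177,66.1863) → (86.6519,40.0099) → (72.6920,15.5314) → (44.8501,11.1836) → (24.0917,30.2405) → (26.0483,58.3518) → (49.2466,74.3492). Closed: final G1 returns to the first vertex.

**Shape 6** — `<polygon>` regular polygon, stroke `#ff00ff` → score (S496, F2280). Machine vertices: (120.7508,36.1291) → (91.8319,29.4684) → (76.5607,54.9137) → (96.0416,77.3004) → (123.3526,65.6909) → (120.7508,36.1291). Closed: final G1 returns to the first vertex.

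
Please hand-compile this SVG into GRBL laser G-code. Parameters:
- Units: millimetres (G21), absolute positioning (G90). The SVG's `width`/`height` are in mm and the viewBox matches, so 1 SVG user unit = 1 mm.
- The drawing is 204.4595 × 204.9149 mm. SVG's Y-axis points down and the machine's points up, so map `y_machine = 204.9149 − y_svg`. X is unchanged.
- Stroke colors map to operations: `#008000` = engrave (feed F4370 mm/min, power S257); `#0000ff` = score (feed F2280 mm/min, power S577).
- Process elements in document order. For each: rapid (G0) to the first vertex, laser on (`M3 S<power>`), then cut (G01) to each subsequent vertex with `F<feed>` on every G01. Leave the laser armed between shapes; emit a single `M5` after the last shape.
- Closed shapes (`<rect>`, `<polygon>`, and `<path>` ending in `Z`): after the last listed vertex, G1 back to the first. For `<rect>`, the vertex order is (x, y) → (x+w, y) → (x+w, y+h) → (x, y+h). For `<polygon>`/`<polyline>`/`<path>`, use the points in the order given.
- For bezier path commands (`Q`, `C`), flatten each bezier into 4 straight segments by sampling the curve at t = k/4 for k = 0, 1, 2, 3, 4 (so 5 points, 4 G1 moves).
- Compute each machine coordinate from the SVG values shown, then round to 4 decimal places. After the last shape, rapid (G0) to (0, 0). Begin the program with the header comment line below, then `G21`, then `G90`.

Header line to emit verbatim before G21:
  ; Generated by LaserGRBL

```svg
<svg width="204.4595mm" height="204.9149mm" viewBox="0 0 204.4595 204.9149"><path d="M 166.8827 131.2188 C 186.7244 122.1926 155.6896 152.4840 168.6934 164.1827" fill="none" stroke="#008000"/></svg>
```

1 u = 1 mm; y_m = 204.9149 − y.

[1] `<path>` cubic bezier, #008000→engrave S257 F4370: (166.8827,73.6961) → (173.7077,73.9985) → (170.3523,64.9860) → (165.7147,52.0875) → (168.6934,40.7322)

; Generated by LaserGRBL
G21
G90
G0 X166.8827 Y73.6961
M3 S257
G01 X173.7077 Y73.9985 F4370
G01 X170.3523 Y64.9860 F4370
G01 X165.7147 Y52.0875 F4370
G01 X168.6934 Y40.7322 F4370
M5
G0 X0.0000 Y0.0000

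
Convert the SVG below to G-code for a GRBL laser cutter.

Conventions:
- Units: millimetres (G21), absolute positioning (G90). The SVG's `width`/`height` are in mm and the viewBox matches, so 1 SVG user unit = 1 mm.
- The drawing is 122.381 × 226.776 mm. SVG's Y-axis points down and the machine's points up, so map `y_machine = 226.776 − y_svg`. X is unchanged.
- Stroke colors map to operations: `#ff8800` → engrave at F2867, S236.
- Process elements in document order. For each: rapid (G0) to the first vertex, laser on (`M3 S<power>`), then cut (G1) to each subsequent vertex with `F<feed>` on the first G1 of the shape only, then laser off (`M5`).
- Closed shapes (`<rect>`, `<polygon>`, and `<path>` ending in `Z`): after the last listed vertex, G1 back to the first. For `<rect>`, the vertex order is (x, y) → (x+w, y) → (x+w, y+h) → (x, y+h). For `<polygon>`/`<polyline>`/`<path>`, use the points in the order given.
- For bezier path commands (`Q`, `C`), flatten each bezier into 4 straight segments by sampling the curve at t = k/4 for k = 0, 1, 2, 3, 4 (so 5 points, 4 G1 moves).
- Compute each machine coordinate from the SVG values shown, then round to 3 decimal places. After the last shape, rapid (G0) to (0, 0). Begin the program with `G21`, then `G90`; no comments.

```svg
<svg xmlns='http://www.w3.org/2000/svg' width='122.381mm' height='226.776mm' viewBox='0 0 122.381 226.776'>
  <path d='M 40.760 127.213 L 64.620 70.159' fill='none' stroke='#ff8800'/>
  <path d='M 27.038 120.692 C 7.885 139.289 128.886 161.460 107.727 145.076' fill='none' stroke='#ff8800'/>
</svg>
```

G21
G90
G0 X40.760 Y99.563
M3 S236
G1 X64.620 Y156.617 F2867
M5
G0 X27.038 Y106.084
M3 S236
G1 X34.541 Y92.124 F2867
G1 X68.135 Y80.774
G1 X101.352 Y75.983
G1 X107.727 Y81.700
M5
G0 X0.000 Y0.000

1 u = 1 mm; y_m = 226.776 − y.

[1] `<path>` line segment, #ff8800→engrave S236 F2867: (40.760,99.563) → (64.620,156.617)

[2] `<path>` cubic bezier, #ff8800→engrave S236 F2867: (27.038,106.084) → (34.541,92.124) → (68.135,80.774) → (101.352,75.983) → (107.727,81.700)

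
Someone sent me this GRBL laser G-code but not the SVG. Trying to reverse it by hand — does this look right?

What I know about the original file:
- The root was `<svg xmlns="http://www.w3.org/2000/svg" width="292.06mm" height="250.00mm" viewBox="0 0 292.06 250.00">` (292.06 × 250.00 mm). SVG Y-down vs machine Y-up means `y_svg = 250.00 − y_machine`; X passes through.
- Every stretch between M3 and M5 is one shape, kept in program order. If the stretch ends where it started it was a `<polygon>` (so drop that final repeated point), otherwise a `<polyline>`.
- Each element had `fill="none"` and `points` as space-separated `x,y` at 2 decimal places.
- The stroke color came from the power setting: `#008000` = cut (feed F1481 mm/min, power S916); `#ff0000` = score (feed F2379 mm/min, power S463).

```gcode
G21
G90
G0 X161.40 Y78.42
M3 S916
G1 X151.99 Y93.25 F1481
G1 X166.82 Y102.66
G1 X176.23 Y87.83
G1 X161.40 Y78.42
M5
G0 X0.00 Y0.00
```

y_svg = 250.00 − y_m. Every run uses S916, so all elements get stroke `#008000` (cut).

[1] closed run; points: 161.40,171.58 151.99,156.75 166.82,147.34 176.23,162.17

<svg xmlns="http://www.w3.org/2000/svg" width="292.06mm" height="250.00mm" viewBox="0 0 292.06 250.00">
  <polygon points="161.40,171.58 151.99,156.75 166.82,147.34 176.23,162.17" fill="none" stroke="#008000"/>
</svg>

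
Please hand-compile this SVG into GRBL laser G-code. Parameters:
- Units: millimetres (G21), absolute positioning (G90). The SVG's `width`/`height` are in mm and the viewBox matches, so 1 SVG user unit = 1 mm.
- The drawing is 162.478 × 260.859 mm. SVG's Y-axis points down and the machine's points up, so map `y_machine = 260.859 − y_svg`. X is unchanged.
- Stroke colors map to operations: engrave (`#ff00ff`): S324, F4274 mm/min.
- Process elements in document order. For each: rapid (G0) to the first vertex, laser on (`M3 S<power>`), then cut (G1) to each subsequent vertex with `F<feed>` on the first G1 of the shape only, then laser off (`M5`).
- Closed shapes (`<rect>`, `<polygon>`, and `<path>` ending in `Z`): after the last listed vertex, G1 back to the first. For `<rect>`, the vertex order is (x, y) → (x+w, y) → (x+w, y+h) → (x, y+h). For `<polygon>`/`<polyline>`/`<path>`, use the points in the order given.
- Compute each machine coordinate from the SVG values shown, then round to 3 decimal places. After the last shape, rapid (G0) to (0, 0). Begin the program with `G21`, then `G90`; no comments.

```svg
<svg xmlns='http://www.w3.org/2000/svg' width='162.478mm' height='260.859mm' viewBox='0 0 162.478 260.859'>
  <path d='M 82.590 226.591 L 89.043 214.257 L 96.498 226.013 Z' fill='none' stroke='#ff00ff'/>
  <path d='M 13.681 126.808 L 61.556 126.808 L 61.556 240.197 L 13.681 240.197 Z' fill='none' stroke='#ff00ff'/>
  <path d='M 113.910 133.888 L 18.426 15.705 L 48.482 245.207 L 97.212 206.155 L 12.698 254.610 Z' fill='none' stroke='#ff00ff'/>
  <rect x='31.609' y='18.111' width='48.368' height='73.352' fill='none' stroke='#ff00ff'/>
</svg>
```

G21
G90
G0 X82.590 Y34.268
M3 S324
G1 X89.043 Y46.602 F4274
G1 X96.498 Y34.846
G1 X82.590 Y34.268
M5
G0 X13.681 Y134.051
M3 S324
G1 X61.556 Y134.051 F4274
G1 X61.556 Y20.662
G1 X13.681 Y20.662
G1 X13.681 Y134.051
M5
G0 X113.910 Y126.971
M3 S324
G1 X18.426 Y245.154 F4274
G1 X48.482 Y15.652
G1 X97.212 Y54.704
G1 X12.698 Y6.249
G1 X113.910 Y126.971
M5
G0 X31.609 Y242.748
M3 S324
G1 X79.977 Y242.748 F4274
G1 X79.977 Y169.396
G1 X31.609 Y169.396
G1 X31.609 Y242.748
M5
G0 X0.000 Y0.000

Since the viewBox matches the mm dimensions, user units are millimetres directly. The only transform is the Y-flip y_m = 260.859 − y_svg.

Shape 1 is a regular polygon drawn with `<path>`. Its stroke #ff00ff means engrave at S324, F4274. After flipping Y the toolpath is (82.590,34.268) → (89.043,46.602) → (96.498,34.846) → (82.590,34.268), returning to the start.

Shape 2 is a rectangle drawn with `<path>`. Its stroke #ff00ff means engrave at S324, F4274. After flipping Y the toolpath is (13.681,134.051) → (61.556,134.051) → (61.556,20.662) → (13.681,20.662) → (13.681,134.051), returning to the start.

Shape 3 is a closed polygon drawn with `<path>`. Its stroke #ff00ff means engrave at S324, F4274. After flipping Y the toolpath is (113.910,126.971) → (18.426,245.154) → (48.482,15.652) → (97.212,54.704) → (12.698,6.249) → (113.910,126.971), returning to the start.

Shape 4 is a rectangle drawn with `<rect>`. Its stroke #ff00ff means engrave at S324, F4274. After flipping Y the toolpath is (31.609,242.748) → (79.977,242.748) → (79.977,169.396) → (31.609,169.396) → (31.609,242.748), returning to the start.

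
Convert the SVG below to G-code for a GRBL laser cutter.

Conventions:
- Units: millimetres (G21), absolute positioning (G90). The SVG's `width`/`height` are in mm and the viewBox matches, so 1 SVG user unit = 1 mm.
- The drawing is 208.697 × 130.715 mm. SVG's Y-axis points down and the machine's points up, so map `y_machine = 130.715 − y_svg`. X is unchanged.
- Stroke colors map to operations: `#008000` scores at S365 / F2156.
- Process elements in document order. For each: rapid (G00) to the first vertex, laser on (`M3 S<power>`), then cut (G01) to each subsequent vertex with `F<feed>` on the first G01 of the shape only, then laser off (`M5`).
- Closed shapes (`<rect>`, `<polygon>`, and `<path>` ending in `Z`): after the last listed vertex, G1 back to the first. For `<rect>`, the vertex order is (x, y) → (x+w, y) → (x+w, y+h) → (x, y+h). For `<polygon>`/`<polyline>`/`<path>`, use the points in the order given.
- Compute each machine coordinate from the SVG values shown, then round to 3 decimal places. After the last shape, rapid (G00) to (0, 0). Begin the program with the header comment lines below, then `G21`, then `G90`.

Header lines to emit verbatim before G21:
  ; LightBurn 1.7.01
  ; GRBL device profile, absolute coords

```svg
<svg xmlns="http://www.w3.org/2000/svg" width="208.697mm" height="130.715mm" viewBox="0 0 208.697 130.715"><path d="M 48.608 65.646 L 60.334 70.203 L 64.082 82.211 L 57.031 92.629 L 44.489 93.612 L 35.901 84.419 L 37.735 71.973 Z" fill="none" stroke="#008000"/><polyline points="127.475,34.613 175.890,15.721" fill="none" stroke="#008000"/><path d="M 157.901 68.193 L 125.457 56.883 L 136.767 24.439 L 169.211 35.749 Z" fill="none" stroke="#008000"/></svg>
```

; LightBurn 1.7.01
; GRBL device profile, absolute coords
G21
G90
G00 X48.608 Y65.069
M3 S365
G01 X60.334 Y60.512 F2156
G01 X64.082 Y48.504
G01 X57.031 Y38.086
G01 X44.489 Y37.103
G01 X35.901 Y46.296
G01 X37.735 Y58.742
G01 X48.608 Y65.069
M5
G00 X127.475 Y96.102
M3 S365
G01 X175.890 Y114.994 F2156
M5
G00 X157.901 Y62.522
M3 S365
G01 X125.457 Y73.832 F2156
G01 X136.767 Y106.276
G01 X169.211 Y94.966
G01 X157.901 Y62.522
M5
G00 X0.000 Y0.000

Since the viewBox matches the mm dimensions, user units are millimetres directly. The only transform is the Y-flip y_m = 130.715 − y_svg.

Shape 1 is a regular polygon drawn with `<path>`. Its stroke #008000 means score at S365, F2156. After flipping Y the toolpath is (48.608,65.069) → (60.334,60.512) → (64.082,48.504) → (57.031,38.086) → (44.489,37.103) → (35.901,46.296) → (37.735,58.742) → (48.608,65.069), returning to the start.

Shape 2 is a line segment drawn with `<polyline>`. Its stroke #008000 means score at S365, F2156. After flipping Y the toolpath is (127.475,96.102) → (175.890,114.994).

Shape 3 is a regular polygon drawn with `<path>`. Its stroke #008000 means score at S365, F2156. After flipping Y the toolpath is (157.901,62.522) → (125.457,73.832) → (136.767,106.276) → (169.211,94.966) → (157.901,62.522), returning to the start.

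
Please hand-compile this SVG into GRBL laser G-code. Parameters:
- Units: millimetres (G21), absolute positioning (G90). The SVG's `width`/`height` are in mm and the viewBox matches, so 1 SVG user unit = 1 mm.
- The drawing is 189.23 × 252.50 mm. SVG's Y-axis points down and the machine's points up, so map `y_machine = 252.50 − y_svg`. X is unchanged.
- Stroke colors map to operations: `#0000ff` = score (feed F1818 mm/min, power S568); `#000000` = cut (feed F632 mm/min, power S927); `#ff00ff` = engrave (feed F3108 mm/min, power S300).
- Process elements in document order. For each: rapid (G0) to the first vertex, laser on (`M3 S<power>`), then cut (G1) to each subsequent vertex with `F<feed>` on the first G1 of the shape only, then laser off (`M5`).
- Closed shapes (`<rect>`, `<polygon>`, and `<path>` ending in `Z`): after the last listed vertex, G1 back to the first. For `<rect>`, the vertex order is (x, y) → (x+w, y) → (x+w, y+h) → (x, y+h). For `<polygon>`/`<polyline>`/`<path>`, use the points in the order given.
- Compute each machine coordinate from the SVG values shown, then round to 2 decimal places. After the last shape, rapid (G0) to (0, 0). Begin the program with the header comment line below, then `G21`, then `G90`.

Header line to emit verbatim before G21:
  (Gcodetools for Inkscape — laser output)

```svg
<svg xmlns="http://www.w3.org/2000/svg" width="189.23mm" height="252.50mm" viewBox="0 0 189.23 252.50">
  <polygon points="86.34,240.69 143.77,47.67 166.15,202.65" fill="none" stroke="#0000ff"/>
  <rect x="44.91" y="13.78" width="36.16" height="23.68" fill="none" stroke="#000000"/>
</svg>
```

(Gcodetools for Inkscape — laser output)
G21
G90
G0 X86.34 Y11.81
M3 S568
G1 X143.77 Y204.83 F1818
G1 X166.15 Y49.85
G1 X86.34 Y11.81
M5
G0 X44.91 Y238.72
M3 S927
G1 X81.07 Y238.72 F632
G1 X81.07 Y215.04
G1 X44.91 Y215.04
G1 X44.91 Y238.72
M5
G0 X0.00 Y0.00

Since the viewBox matches the mm dimensions, user units are millimetres directly. The only transform is the Y-flip y_m = 252.50 − y_svg.

Shape 1 is a closed polygon drawn with `<polygon>`. Its stroke #0000ff means score at S568, F1818. After flipping Y the toolpath is (86.34,11.81) → (143.77,204.83) → (166.15,49.85) → (86.34,11.81), returning to the start.

Shape 2 is a rectangle drawn with `<rect>`. Its stroke #000000 means cut at S927, F632. After flipping Y the toolpath is (44.91,238.72) → (81.07,238.72) → (81.07,215.04) → (44.91,215.04) → (44.91,238.72), returning to the start.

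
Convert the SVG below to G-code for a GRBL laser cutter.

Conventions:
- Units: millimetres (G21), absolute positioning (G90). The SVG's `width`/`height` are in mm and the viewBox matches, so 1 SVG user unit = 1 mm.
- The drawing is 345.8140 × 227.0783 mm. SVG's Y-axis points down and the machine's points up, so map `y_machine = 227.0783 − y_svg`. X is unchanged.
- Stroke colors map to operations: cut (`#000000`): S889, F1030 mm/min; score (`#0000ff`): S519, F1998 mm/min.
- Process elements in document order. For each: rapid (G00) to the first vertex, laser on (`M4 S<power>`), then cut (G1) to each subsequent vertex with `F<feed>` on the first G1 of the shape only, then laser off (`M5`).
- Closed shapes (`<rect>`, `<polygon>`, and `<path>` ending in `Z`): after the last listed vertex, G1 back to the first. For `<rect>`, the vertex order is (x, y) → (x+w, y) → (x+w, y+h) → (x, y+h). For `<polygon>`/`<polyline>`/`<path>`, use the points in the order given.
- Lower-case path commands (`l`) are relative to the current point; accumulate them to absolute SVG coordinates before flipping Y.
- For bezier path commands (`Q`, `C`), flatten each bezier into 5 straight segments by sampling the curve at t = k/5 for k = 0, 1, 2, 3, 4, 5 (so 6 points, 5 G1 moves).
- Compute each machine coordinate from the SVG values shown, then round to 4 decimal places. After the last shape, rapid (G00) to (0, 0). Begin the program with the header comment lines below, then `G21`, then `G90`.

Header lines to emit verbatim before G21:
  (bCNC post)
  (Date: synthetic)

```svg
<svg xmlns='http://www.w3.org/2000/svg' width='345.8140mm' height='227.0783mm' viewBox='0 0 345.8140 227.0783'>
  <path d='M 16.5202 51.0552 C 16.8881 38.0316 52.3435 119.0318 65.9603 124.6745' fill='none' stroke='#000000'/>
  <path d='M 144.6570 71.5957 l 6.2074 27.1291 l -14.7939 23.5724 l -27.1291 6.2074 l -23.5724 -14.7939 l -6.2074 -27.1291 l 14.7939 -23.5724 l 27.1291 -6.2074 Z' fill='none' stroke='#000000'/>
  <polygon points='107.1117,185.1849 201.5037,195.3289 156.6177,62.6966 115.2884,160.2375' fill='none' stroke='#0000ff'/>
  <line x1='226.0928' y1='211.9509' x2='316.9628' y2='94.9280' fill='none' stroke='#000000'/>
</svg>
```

(bCNC post)
(Date: synthetic)
G21
G90
G00 X16.5202 Y176.0231
M4 S889
G1 X20.4960 Y173.9095 F1030
G1 X30.1604 Y157.3604
G1 X42.7809 Y134.5062
G1 X55.6250 Y113.4773
G1 X65.9603 Y102.4038
M5
G00 X144.6570 Y155.4826
M4 S889
G1 X150.8644 Y128.3535 F1030
G1 X136.0705 Y104.7811
G1 X108.9414 Y98.5737
G1 X85.3690 Y113.3676
G1 X79.1616 Y140.4967
G1 X93.9555 Y164.0691
G1 X121.0846 Y170.2765
G1 X144.6570 Y155.4826
M5
G00 X107.1117 Y41.8934
M4 S519
G1 X201.5037 Y31.7494 F1998
G1 X156.6177 Y164.3817
G1 X115.2884 Y66.8408
G1 X107.1117 Y41.8934
M5
G00 X226.0928 Y15.1274
M4 S889
G1 X316.9628 Y132.1503 F1030
M5
G00 X0.0000 Y0.0000

1 u = 1 mm; y_m = 227.0783 − y.

[1] `<path>` cubic bezier, #000000→cut S889 F1030: (16.5202,176.0231) → (20.4960,173.9095) → (30.1604,157.3604) → (42.7809,134.5062) → (55.6250,113.4773) → (65.9603,102.4038)

[2] `<path>` regular polygon, #000000→cut S889 F1030: (144.6570,155.4826) → (150.8644,128.3535) → (136.0705,104.7811) → (108.9414,98.5737) → (85.3690,113.3676) → (79.1616,140.4967) → (93.9555,164.0691) → (121.0846,170.2765) → (144.6570,155.4826) (closed)

[3] `<polygon>` closed polygon, #0000ff→score S519 F1998: (107.1117,41.8934) → (201.5037,31.7494) → (156.6177,164.3817) → (115.2884,66.8408) → (107.1117,41.8934) (closed)

[4] `<line>` line segment, #000000→cut S889 F1030: (226.0928,15.1274) → (316.9628,132.1503)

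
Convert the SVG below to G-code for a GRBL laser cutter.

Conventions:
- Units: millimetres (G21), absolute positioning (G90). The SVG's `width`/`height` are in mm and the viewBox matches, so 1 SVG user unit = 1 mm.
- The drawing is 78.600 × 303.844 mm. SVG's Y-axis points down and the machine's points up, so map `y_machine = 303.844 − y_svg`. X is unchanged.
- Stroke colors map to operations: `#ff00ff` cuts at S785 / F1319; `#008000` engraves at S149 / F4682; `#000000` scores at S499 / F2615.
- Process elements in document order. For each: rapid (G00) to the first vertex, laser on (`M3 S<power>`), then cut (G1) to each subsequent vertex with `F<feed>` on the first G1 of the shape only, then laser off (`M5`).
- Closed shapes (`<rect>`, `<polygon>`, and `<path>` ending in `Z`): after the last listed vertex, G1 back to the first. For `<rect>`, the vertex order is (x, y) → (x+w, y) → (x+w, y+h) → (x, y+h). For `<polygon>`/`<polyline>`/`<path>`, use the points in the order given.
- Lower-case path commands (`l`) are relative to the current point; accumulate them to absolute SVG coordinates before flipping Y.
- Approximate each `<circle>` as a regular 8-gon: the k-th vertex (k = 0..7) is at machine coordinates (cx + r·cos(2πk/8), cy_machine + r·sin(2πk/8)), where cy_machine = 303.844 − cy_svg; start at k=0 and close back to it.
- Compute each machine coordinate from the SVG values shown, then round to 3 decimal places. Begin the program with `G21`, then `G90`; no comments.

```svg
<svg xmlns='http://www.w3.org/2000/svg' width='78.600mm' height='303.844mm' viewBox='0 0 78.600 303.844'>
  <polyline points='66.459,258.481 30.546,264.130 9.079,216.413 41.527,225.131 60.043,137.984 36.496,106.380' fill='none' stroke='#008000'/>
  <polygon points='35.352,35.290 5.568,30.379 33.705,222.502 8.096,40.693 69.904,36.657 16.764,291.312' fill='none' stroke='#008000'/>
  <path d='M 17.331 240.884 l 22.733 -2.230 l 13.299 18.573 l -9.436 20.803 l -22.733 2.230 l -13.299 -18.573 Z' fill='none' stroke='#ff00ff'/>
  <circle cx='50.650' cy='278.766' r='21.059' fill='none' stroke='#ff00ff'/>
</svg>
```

viewBox `0 0 78.600 303.844` with mm width/height → 1 unit = 1 mm. Flip: y_m = 303.844 − y_svg.

**Shape 1** — `<polyline>` open polyline, stroke `#008000` → engrave (S149, F4682). Machine vertices: (66.459,45.363) → (30.546,39.714) → (9.079,87.431) → (41.527,78.713) → (60.043,165.860) → (36.496,197.464). Open path.

**Shape 2** — `<polygon>` closed polygon, stroke `#008000` → engrave (S149, F4682). Machine vertices: (35.352,268.554) → (5.568,273.465) → (33.705,81.342) → (8.096,263.151) → (69.904,267.187) → (16.764,12.532) → (35.352,268.554). Closed: final G1 returns to the first vertex.

**Shape 3** — `<path>` regular polygon, stroke `#ff00ff` → cut (S785, F1319). Machine vertices: (17.331,62.960) → (40.064,65.190) → (53.363,46.617) → (43.927,25.814) → (21.194,23.584) → (7.895,42.157) → (17.331,62.960). Closed: final G1 returns to the first vertex.

**Shape 4** — `<circle>` circle, stroke `#ff00ff` → cut (S785, F1319). Machine vertices: (71.709,25.078) → (65.541,39.969) → (50.650,46.137) → (35.759,39.969) → (29.591,25.078) → (35.759,10.187) → (50.650,4.019) → (65.541,10.187) → (71.709,25.078). Closed: final G1 returns to the first vertex.

G21
G90
G00 X66.459 Y45.363
M3 S149
G1 X30.546 Y39.714 F4682
G1 X9.079 Y87.431
G1 X41.527 Y78.713
G1 X60.043 Y165.860
G1 X36.496 Y197.464
M5
G00 X35.352 Y268.554
M3 S149
G1 X5.568 Y273.465 F4682
G1 X33.705 Y81.342
G1 X8.096 Y263.151
G1 X69.904 Y267.187
G1 X16.764 Y12.532
G1 X35.352 Y268.554
M5
G00 X17.331 Y62.960
M3 S785
G1 X40.064 Y65.190 F1319
G1 X53.363 Y46.617
G1 X43.927 Y25.814
G1 X21.194 Y23.584
G1 X7.895 Y42.157
G1 X17.331 Y62.960
M5
G00 X71.709 Y25.078
M3 S785
G1 X65.541 Y39.969 F1319
G1 X50.650 Y46.137
G1 X35.759 Y39.969
G1 X29.591 Y25.078
G1 X35.759 Y10.187
G1 X50.650 Y4.019
G1 X65.541 Y10.187
G1 X71.709 Y25.078
M5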